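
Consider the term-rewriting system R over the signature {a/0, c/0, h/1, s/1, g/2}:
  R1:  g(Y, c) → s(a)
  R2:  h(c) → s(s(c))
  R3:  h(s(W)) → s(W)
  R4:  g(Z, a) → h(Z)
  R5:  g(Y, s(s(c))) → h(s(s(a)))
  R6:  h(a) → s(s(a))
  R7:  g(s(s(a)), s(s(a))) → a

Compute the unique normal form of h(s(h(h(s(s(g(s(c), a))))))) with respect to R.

s(s(s(s(c))))

1. h(s(h(h(s(s(g(s(c), a)))))))  →  s(h(h(s(s(g(s(c), a))))))   [R3 at ε]
2. s(h(h(s(s(g(s(c), a))))))  →  s(h(s(s(g(s(c), a)))))   [R3 at 1.1]
3. s(h(s(s(g(s(c), a)))))  →  s(s(s(g(s(c), a))))   [R3 at 1]
4. s(s(s(g(s(c), a))))  →  s(s(s(h(s(c)))))   [R4 at 1.1.1]
5. s(s(s(h(s(c)))))  →  s(s(s(s(c))))   [R3 at 1.1.1]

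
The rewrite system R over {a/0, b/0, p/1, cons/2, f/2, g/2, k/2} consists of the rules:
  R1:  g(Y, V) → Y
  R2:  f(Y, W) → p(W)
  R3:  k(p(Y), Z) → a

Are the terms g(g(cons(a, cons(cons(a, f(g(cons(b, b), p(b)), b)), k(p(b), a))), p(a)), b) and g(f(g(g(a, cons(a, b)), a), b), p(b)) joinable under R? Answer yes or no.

no — NF(t₁) = cons(a, cons(cons(a, p(b)), a)), NF(t₂) = p(b)

Reduce t₁ = g(g(cons(a, cons(cons(a, f(g(cons(b, b), p(b)), b)), k(p(b), a))), p(a)), b):
1. g(g(cons(a, cons(cons(a, f(g(cons(b, b), p(b)), b)), k(p(b), a))), p(a)), b)  →  g(cons(a, cons(cons(a, f(g(cons(b, b), p(b)), b)), k(p(b), a))), p(a))   [R1 at ε]
2. g(cons(a, cons(cons(a, f(g(cons(b, b), p(b)), b)), k(p(b), a))), p(a))  →  cons(a, cons(cons(a, f(g(cons(b, b), p(b)), b)), k(p(b), a)))   [R1 at ε]
3. cons(a, cons(cons(a, f(g(cons(b, b), p(b)), b)), k(p(b), a)))  →  cons(a, cons(cons(a, p(b)), k(p(b), a)))   [R2 at 2.1.2]
4. cons(a, cons(cons(a, p(b)), k(p(b), a)))  →  cons(a, cons(cons(a, p(b)), a))   [R3 at 2.2]

Reduce t₂ = g(f(g(g(a, cons(a, b)), a), b), p(b)):
1. g(f(g(g(a, cons(a, b)), a), b), p(b))  →  f(g(g(a, cons(a, b)), a), b)   [R1 at ε]
2. f(g(g(a, cons(a, b)), a), b)  →  p(b)   [R2 at ε]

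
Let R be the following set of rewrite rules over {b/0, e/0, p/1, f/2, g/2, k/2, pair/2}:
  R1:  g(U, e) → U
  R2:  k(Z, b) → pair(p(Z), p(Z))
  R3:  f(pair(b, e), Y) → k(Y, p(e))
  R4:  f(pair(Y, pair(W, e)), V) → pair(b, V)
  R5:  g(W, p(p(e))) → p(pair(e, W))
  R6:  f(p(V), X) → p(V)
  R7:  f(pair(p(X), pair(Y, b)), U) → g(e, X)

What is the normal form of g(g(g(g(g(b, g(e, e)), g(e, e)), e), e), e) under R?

b

1. g(g(g(g(g(b, g(e, e)), g(e, e)), e), e), e)  →  g(g(g(g(b, g(e, e)), g(e, e)), e), e)   [R1 at ε]
2. g(g(g(g(b, g(e, e)), g(e, e)), e), e)  →  g(g(g(b, g(e, e)), g(e, e)), e)   [R1 at ε]
3. g(g(g(b, g(e, e)), g(e, e)), e)  →  g(g(b, g(e, e)), g(e, e))   [R1 at ε]
4. g(g(b, g(e, e)), g(e, e))  →  g(g(b, e), g(e, e))   [R1 at 1.2]
5. g(g(b, e), g(e, e))  →  g(b, g(e, e))   [R1 at 1]
6. g(b, g(e, e))  →  g(b, e)   [R1 at 2]
7. g(b, e)  →  b   [R1 at ε]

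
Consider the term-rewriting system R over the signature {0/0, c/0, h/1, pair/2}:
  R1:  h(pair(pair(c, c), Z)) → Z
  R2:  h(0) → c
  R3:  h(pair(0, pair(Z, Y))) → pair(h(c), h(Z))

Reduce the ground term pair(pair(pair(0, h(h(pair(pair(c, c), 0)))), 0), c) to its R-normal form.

pair(pair(pair(0, c), 0), c)

1. pair(pair(pair(0, h(h(pair(pair(c, c), 0)))), 0), c)  →  pair(pair(pair(0, h(0)), 0), c)   [R1 at 1.1.2.1]
2. pair(pair(pair(0, h(0)), 0), c)  →  pair(pair(pair(0, c), 0), c)   [R2 at 1.1.2]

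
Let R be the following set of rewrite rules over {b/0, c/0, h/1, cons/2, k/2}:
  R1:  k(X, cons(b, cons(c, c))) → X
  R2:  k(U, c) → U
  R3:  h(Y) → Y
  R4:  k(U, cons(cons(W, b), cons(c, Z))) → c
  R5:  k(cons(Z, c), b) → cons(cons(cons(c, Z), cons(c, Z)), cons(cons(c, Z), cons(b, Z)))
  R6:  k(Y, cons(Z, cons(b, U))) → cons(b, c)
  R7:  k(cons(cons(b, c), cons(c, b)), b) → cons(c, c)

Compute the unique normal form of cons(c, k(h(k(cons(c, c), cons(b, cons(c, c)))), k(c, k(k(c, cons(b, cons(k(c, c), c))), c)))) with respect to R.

1. cons(c, k(h(k(cons(c, c), cons(b, cons(c, c)))), k(c, k(k(c, cons(b, cons(k(c, c), c))), c))))  →  cons(c, k(k(cons(c, c), cons(b, cons(c, c))), k(c, k(k(c, cons(b, cons(k(c, c), c))), c))))   [R3 at 2.1]
2. cons(c, k(k(cons(c, c), cons(b, cons(c, c))), k(c, k(k(c, cons(b, cons(k(c, c), c))), c))))  →  cons(c, k(cons(c, c), k(c, k(k(c, cons(b, cons(k(c, c), c))), c))))   [R1 at 2.1]
3. cons(c, k(cons(c, c), k(c, k(k(c, cons(b, cons(k(c, c), c))), c))))  →  cons(c, k(cons(c, c), k(c, k(c, cons(b, cons(k(c, c), c))))))   [R2 at 2.2.2]
4. cons(c, k(cons(c, c), k(c, k(c, cons(b, cons(k(c, c), c))))))  →  cons(c, k(cons(c, c), k(c, k(c, cons(b, cons(c, c))))))   [R2 at 2.2.2.2.2.1]
5. cons(c, k(cons(c, c), k(c, k(c, cons(b, cons(c, c))))))  →  cons(c, k(cons(c, c), k(c, c)))   [R1 at 2.2.2]
6. cons(c, k(cons(c, c), k(c, c)))  →  cons(c, k(cons(c, c), c))   [R2 at 2.2]
7. cons(c, k(cons(c, c), c))  →  cons(c, cons(c, c))   [R2 at 2]

cons(c, cons(c, c))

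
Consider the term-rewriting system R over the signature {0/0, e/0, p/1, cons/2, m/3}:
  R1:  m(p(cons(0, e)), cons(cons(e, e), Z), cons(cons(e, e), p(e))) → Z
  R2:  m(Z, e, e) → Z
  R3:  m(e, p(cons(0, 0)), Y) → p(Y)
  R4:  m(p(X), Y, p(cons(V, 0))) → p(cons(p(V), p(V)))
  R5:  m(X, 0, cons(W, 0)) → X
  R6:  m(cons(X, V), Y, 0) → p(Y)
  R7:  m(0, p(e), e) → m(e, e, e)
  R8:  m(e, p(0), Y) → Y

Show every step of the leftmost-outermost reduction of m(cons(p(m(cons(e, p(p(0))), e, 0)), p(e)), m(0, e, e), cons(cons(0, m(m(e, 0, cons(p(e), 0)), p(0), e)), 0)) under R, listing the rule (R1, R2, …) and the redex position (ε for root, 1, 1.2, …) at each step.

1. m(cons(p(m(cons(e, p(p(0))), e, 0)), p(e)), m(0, e, e), cons(cons(0, m(m(e, 0, cons(p(e), 0)), p(0), e)), 0))  →  m(cons(p(p(e)), p(e)), m(0, e, e), cons(cons(0, m(m(e, 0, cons(p(e), 0)), p(0), e)), 0))   [R6 at 1.1.1]
2. m(cons(p(p(e)), p(e)), m(0, e, e), cons(cons(0, m(m(e, 0, cons(p(e), 0)), p(0), e)), 0))  →  m(cons(p(p(e)), p(e)), 0, cons(cons(0, m(m(e, 0, cons(p(e), 0)), p(0), e)), 0))   [R2 at 2]
3. m(cons(p(p(e)), p(e)), 0, cons(cons(0, m(m(e, 0, cons(p(e), 0)), p(0), e)), 0))  →  cons(p(p(e)), p(e))   [R5 at ε]

cons(p(p(e)), p(e))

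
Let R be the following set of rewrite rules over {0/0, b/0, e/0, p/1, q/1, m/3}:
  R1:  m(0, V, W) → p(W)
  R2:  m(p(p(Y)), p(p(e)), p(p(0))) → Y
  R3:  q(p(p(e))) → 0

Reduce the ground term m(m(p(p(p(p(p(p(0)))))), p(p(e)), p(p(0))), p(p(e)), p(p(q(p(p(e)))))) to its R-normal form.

1. m(m(p(p(p(p(p(p(0)))))), p(p(e)), p(p(0))), p(p(e)), p(p(q(p(p(e))))))  →  m(p(p(p(p(0)))), p(p(e)), p(p(q(p(p(e))))))   [R2 at 1]
2. m(p(p(p(p(0)))), p(p(e)), p(p(q(p(p(e))))))  →  m(p(p(p(p(0)))), p(p(e)), p(p(0)))   [R3 at 3.1.1]
3. m(p(p(p(p(0)))), p(p(e)), p(p(0)))  →  p(p(0))   [R2 at ε]

p(p(0))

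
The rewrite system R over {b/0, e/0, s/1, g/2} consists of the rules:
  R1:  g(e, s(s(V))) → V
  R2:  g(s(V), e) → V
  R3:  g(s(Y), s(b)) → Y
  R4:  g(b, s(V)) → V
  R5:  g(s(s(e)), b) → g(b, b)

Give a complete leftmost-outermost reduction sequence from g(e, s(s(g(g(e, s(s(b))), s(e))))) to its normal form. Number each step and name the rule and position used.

1. g(e, s(s(g(g(e, s(s(b))), s(e)))))  →  g(g(e, s(s(b))), s(e))   [R1 at ε]
2. g(g(e, s(s(b))), s(e))  →  g(b, s(e))   [R1 at 1]
3. g(b, s(e))  →  e   [R4 at ε]

e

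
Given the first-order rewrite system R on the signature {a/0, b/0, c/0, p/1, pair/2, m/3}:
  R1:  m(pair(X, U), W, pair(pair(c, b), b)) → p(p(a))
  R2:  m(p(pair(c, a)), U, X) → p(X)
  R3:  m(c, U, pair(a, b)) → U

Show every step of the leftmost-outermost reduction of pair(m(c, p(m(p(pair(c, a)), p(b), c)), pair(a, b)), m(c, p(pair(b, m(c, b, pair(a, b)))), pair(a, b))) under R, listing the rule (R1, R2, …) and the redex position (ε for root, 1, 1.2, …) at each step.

1. pair(m(c, p(m(p(pair(c, a)), p(b), c)), pair(a, b)), m(c, p(pair(b, m(c, b, pair(a, b)))), pair(a, b)))  →  pair(p(m(p(pair(c, a)), p(b), c)), m(c, p(pair(b, m(c, b, pair(a, b)))), pair(a, b)))   [R3 at 1]
2. pair(p(m(p(pair(c, a)), p(b), c)), m(c, p(pair(b, m(c, b, pair(a, b)))), pair(a, b)))  →  pair(p(p(c)), m(c, p(pair(b, m(c, b, pair(a, b)))), pair(a, b)))   [R2 at 1.1]
3. pair(p(p(c)), m(c, p(pair(b, m(c, b, pair(a, b)))), pair(a, b)))  →  pair(p(p(c)), p(pair(b, m(c, b, pair(a, b)))))   [R3 at 2]
4. pair(p(p(c)), p(pair(b, m(c, b, pair(a, b)))))  →  pair(p(p(c)), p(pair(b, b)))   [R3 at 2.1.2]

pair(p(p(c)), p(pair(b, b)))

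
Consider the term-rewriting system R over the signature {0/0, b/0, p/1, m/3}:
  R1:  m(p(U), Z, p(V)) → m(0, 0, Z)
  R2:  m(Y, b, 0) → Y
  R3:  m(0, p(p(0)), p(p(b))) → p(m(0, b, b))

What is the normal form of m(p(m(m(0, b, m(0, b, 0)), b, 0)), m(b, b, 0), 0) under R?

1. m(p(m(m(0, b, m(0, b, 0)), b, 0)), m(b, b, 0), 0)  →  m(p(m(0, b, m(0, b, 0))), m(b, b, 0), 0)   [R2 at 1.1]
2. m(p(m(0, b, m(0, b, 0))), m(b, b, 0), 0)  →  m(p(m(0, b, 0)), m(b, b, 0), 0)   [R2 at 1.1.3]
3. m(p(m(0, b, 0)), m(b, b, 0), 0)  →  m(p(0), m(b, b, 0), 0)   [R2 at 1.1]
4. m(p(0), m(b, b, 0), 0)  →  m(p(0), b, 0)   [R2 at 2]
5. m(p(0), b, 0)  →  p(0)   [R2 at ε]

p(0)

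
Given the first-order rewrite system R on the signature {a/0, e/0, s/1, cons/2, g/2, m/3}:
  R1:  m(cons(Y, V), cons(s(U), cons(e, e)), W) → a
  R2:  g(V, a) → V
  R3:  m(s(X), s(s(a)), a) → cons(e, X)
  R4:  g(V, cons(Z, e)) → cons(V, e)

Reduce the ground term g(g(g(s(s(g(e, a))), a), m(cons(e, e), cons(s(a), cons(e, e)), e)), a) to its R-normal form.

1. g(g(g(s(s(g(e, a))), a), m(cons(e, e), cons(s(a), cons(e, e)), e)), a)  →  g(g(s(s(g(e, a))), a), m(cons(e, e), cons(s(a), cons(e, e)), e))   [R2 at ε]
2. g(g(s(s(g(e, a))), a), m(cons(e, e), cons(s(a), cons(e, e)), e))  →  g(s(s(g(e, a))), m(cons(e, e), cons(s(a), cons(e, e)), e))   [R2 at 1]
3. g(s(s(g(e, a))), m(cons(e, e), cons(s(a), cons(e, e)), e))  →  g(s(s(e)), m(cons(e, e), cons(s(a), cons(e, e)), e))   [R2 at 1.1.1]
4. g(s(s(e)), m(cons(e, e), cons(s(a), cons(e, e)), e))  →  g(s(s(e)), a)   [R1 at 2]
5. g(s(s(e)), a)  →  s(s(e))   [R2 at ε]

s(s(e))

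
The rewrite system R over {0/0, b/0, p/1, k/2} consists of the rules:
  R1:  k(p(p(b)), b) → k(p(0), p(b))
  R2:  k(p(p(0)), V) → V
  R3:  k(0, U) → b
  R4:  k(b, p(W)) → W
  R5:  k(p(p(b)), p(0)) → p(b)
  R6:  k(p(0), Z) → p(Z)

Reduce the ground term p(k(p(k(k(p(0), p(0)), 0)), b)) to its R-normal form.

p(p(b))

1. p(k(p(k(k(p(0), p(0)), 0)), b))  →  p(k(p(k(p(p(0)), 0)), b))   [R6 at 1.1.1.1]
2. p(k(p(k(p(p(0)), 0)), b))  →  p(k(p(0), b))   [R2 at 1.1.1]
3. p(k(p(0), b))  →  p(p(b))   [R6 at 1]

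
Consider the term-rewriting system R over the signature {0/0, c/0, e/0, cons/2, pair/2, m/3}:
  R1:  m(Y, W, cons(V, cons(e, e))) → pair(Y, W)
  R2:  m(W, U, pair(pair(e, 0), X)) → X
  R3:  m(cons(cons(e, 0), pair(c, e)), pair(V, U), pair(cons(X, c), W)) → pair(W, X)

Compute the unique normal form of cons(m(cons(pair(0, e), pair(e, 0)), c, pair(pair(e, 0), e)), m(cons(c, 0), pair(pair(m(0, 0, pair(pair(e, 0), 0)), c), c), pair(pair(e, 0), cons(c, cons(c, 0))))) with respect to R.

1. cons(m(cons(pair(0, e), pair(e, 0)), c, pair(pair(e, 0), e)), m(cons(c, 0), pair(pair(m(0, 0, pair(pair(e, 0), 0)), c), c), pair(pair(e, 0), cons(c, cons(c, 0)))))  →  cons(e, m(cons(c, 0), pair(pair(m(0, 0, pair(pair(e, 0), 0)), c), c), pair(pair(e, 0), cons(c, cons(c, 0)))))   [R2 at 1]
2. cons(e, m(cons(c, 0), pair(pair(m(0, 0, pair(pair(e, 0), 0)), c), c), pair(pair(e, 0), cons(c, cons(c, 0)))))  →  cons(e, cons(c, cons(c, 0)))   [R2 at 2]

cons(e, cons(c, cons(c, 0)))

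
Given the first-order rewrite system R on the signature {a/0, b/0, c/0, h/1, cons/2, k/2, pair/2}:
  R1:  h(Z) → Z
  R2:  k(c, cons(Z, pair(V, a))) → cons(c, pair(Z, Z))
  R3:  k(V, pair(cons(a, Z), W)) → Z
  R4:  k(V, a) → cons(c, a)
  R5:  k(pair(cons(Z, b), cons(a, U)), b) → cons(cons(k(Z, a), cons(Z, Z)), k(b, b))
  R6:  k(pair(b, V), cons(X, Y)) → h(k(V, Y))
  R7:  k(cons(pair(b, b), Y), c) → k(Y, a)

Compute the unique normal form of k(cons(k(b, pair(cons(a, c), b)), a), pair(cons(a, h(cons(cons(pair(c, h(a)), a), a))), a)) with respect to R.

1. k(cons(k(b, pair(cons(a, c), b)), a), pair(cons(a, h(cons(cons(pair(c, h(a)), a), a))), a))  →  h(cons(cons(pair(c, h(a)), a), a))   [R3 at ε]
2. h(cons(cons(pair(c, h(a)), a), a))  →  cons(cons(pair(c, h(a)), a), a)   [R1 at ε]
3. cons(cons(pair(c, h(a)), a), a)  →  cons(cons(pair(c, a), a), a)   [R1 at 1.1.2]

cons(cons(pair(c, a), a), a)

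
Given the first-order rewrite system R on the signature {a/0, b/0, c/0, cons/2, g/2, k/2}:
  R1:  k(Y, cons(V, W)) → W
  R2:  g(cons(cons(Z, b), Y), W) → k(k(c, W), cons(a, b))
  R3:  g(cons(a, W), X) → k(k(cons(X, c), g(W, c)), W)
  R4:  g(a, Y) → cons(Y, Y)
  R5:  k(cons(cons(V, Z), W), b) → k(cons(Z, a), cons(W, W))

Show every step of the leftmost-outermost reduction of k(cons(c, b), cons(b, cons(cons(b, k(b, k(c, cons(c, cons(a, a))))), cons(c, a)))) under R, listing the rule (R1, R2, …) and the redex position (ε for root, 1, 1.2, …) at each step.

cons(cons(b, a), cons(c, a))

1. k(cons(c, b), cons(b, cons(cons(b, k(b, k(c, cons(c, cons(a, a))))), cons(c, a))))  →  cons(cons(b, k(b, k(c, cons(c, cons(a, a))))), cons(c, a))   [R1 at ε]
2. cons(cons(b, k(b, k(c, cons(c, cons(a, a))))), cons(c, a))  →  cons(cons(b, k(b, cons(a, a))), cons(c, a))   [R1 at 1.2.2]
3. cons(cons(b, k(b, cons(a, a))), cons(c, a))  →  cons(cons(b, a), cons(c, a))   [R1 at 1.2]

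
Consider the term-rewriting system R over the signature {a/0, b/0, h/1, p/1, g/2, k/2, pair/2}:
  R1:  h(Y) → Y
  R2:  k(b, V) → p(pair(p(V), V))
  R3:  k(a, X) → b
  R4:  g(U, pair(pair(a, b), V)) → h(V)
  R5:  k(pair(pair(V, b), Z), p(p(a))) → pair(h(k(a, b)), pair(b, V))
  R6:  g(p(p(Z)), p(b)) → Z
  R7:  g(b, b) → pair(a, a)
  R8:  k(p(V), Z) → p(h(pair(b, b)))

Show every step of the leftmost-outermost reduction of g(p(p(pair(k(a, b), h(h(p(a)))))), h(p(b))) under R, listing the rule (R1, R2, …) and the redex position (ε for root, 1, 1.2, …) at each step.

1. g(p(p(pair(k(a, b), h(h(p(a)))))), h(p(b)))  →  g(p(p(pair(b, h(h(p(a)))))), h(p(b)))   [R3 at 1.1.1.1]
2. g(p(p(pair(b, h(h(p(a)))))), h(p(b)))  →  g(p(p(pair(b, h(p(a))))), h(p(b)))   [R1 at 1.1.1.2]
3. g(p(p(pair(b, h(p(a))))), h(p(b)))  →  g(p(p(pair(b, p(a)))), h(p(b)))   [R1 at 1.1.1.2]
4. g(p(p(pair(b, p(a)))), h(p(b)))  →  g(p(p(pair(b, p(a)))), p(b))   [R1 at 2]
5. g(p(p(pair(b, p(a)))), p(b))  →  pair(b, p(a))   [R6 at ε]

pair(b, p(a))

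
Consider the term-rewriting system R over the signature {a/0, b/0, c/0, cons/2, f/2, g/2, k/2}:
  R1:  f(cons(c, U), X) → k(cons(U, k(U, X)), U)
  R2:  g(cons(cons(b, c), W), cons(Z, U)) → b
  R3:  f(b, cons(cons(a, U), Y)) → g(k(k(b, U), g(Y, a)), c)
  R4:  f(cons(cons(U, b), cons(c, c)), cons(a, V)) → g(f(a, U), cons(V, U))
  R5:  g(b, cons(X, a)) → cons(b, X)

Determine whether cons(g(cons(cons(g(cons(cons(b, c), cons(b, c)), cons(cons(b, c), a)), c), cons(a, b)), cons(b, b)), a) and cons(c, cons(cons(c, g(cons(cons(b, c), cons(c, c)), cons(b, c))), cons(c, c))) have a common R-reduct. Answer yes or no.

Reduce t₁ = cons(g(cons(cons(g(cons(cons(b, c), cons(b, c)), cons(cons(b, c), a)), c), cons(a, b)), cons(b, b)), a):
1. cons(g(cons(cons(g(cons(cons(b, c), cons(b, c)), cons(cons(b, c), a)), c), cons(a, b)), cons(b, b)), a)  →  cons(g(cons(cons(b, c), cons(a, b)), cons(b, b)), a)   [R2 at 1.1.1.1]
2. cons(g(cons(cons(b, c), cons(a, b)), cons(b, b)), a)  →  cons(b, a)   [R2 at 1]

Reduce t₂ = cons(c, cons(cons(c, g(cons(cons(b, c), cons(c, c)), cons(b, c))), cons(c, c))):
1. cons(c, cons(cons(c, g(cons(cons(b, c), cons(c, c)), cons(b, c))), cons(c, c)))  →  cons(c, cons(cons(c, b), cons(c, c)))   [R2 at 2.1.2]

no — NF(t₁) = cons(b, a), NF(t₂) = cons(c, cons(cons(c, b), cons(c, c)))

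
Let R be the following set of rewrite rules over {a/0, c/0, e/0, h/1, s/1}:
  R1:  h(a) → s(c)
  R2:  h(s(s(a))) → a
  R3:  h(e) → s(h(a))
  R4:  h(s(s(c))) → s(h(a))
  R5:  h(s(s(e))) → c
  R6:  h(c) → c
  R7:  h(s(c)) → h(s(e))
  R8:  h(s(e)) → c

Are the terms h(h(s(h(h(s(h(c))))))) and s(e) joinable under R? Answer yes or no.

no — NF(t₁) = c, NF(t₂) = s(e)

Reduce t₁ = h(h(s(h(h(s(h(c))))))):
1. h(h(s(h(h(s(h(c)))))))  →  h(h(s(h(h(s(c))))))   [R6 at 1.1.1.1.1.1]
2. h(h(s(h(h(s(c))))))  →  h(h(s(h(h(s(e))))))   [R7 at 1.1.1.1]
3. h(h(s(h(h(s(e))))))  →  h(h(s(h(c))))   [R8 at 1.1.1.1]
4. h(h(s(h(c))))  →  h(h(s(c)))   [R6 at 1.1.1]
5. h(h(s(c)))  →  h(h(s(e)))   [R7 at 1]
6. h(h(s(e)))  →  h(c)   [R8 at 1]
7. h(c)  →  c   [R6 at ε]

Reduce t₂ = s(e):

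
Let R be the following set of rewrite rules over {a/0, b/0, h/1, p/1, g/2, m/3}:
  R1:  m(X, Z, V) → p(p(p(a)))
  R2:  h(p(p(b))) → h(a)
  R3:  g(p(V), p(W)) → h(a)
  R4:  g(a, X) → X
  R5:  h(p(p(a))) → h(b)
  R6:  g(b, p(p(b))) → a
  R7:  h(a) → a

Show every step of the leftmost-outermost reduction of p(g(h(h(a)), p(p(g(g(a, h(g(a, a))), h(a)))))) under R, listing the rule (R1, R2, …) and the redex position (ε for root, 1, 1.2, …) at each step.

p(p(p(a)))

1. p(g(h(h(a)), p(p(g(g(a, h(g(a, a))), h(a))))))  →  p(g(h(a), p(p(g(g(a, h(g(a, a))), h(a))))))   [R7 at 1.1.1]
2. p(g(h(a), p(p(g(g(a, h(g(a, a))), h(a))))))  →  p(g(a, p(p(g(g(a, h(g(a, a))), h(a))))))   [R7 at 1.1]
3. p(g(a, p(p(g(g(a, h(g(a, a))), h(a))))))  →  p(p(p(g(g(a, h(g(a, a))), h(a)))))   [R4 at 1]
4. p(p(p(g(g(a, h(g(a, a))), h(a)))))  →  p(p(p(g(h(g(a, a)), h(a)))))   [R4 at 1.1.1.1]
5. p(p(p(g(h(g(a, a)), h(a)))))  →  p(p(p(g(h(a), h(a)))))   [R4 at 1.1.1.1.1]
6. p(p(p(g(h(a), h(a)))))  →  p(p(p(g(a, h(a)))))   [R7 at 1.1.1.1]
7. p(p(p(g(a, h(a)))))  →  p(p(p(h(a))))   [R4 at 1.1.1]
8. p(p(p(h(a))))  →  p(p(p(a)))   [R7 at 1.1.1]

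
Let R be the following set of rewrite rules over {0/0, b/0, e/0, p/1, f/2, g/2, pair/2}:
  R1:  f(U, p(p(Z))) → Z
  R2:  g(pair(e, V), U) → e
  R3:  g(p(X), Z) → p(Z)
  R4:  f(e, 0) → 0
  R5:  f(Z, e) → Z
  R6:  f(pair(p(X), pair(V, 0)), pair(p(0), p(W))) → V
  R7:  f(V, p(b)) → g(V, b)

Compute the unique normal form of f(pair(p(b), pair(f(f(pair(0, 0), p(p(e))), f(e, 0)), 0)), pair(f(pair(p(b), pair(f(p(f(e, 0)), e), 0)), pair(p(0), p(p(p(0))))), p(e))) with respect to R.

1. f(pair(p(b), pair(f(f(pair(0, 0), p(p(e))), f(e, 0)), 0)), pair(f(pair(p(b), pair(f(p(f(e, 0)), e), 0)), pair(p(0), p(p(p(0))))), p(e)))  →  f(pair(p(b), pair(f(e, f(e, 0)), 0)), pair(f(pair(p(b), pair(f(p(f(e, 0)), e), 0)), pair(p(0), p(p(p(0))))), p(e)))   [R1 at 1.2.1.1]
2. f(pair(p(b), pair(f(e, f(e, 0)), 0)), pair(f(pair(p(b), pair(f(p(f(e, 0)), e), 0)), pair(p(0), p(p(p(0))))), p(e)))  →  f(pair(p(b), pair(f(e, 0), 0)), pair(f(pair(p(b), pair(f(p(f(e, 0)), e), 0)), pair(p(0), p(p(p(0))))), p(e)))   [R4 at 1.2.1.2]
3. f(pair(p(b), pair(f(e, 0), 0)), pair(f(pair(p(b), pair(f(p(f(e, 0)), e), 0)), pair(p(0), p(p(p(0))))), p(e)))  →  f(pair(p(b), pair(0, 0)), pair(f(pair(p(b), pair(f(p(f(e, 0)), e), 0)), pair(p(0), p(p(p(0))))), p(e)))   [R4 at 1.2.1]
4. f(pair(p(b), pair(0, 0)), pair(f(pair(p(b), pair(f(p(f(e, 0)), e), 0)), pair(p(0), p(p(p(0))))), p(e)))  →  f(pair(p(b), pair(0, 0)), pair(f(p(f(e, 0)), e), p(e)))   [R6 at 2.1]
5. f(pair(p(b), pair(0, 0)), pair(f(p(f(e, 0)), e), p(e)))  →  f(pair(p(b), pair(0, 0)), pair(p(f(e, 0)), p(e)))   [R5 at 2.1]
6. f(pair(p(b), pair(0, 0)), pair(p(f(e, 0)), p(e)))  →  f(pair(p(b), pair(0, 0)), pair(p(0), p(e)))   [R4 at 2.1.1]
7. f(pair(p(b), pair(0, 0)), pair(p(0), p(e)))  →  0   [R6 at ε]

0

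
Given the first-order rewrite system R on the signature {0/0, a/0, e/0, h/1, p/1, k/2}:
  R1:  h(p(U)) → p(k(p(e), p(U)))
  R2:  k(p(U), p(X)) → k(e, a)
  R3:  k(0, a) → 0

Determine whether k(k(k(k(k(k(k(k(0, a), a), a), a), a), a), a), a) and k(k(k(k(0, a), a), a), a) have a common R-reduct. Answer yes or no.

Reduce t₁ = k(k(k(k(k(k(k(k(0, a), a), a), a), a), a), a), a):
1. k(k(k(k(k(k(k(k(0, a), a), a), a), a), a), a), a)  →  k(k(k(k(k(k(k(0, a), a), a), a), a), a), a)   [R3 at 1.1.1.1.1.1.1]
2. k(k(k(k(k(k(k(0, a), a), a), a), a), a), a)  →  k(k(k(k(k(k(0, a), a), a), a), a), a)   [R3 at 1.1.1.1.1.1]
3. k(k(k(k(k(k(0, a), a), a), a), a), a)  →  k(k(k(k(k(0, a), a), a), a), a)   [R3 at 1.1.1.1.1]
4. k(k(k(k(k(0, a), a), a), a), a)  →  k(k(k(k(0, a), a), a), a)   [R3 at 1.1.1.1]
5. k(k(k(k(0, a), a), a), a)  →  k(k(k(0, a), a), a)   [R3 at 1.1.1]
6. k(k(k(0, a), a), a)  →  k(k(0, a), a)   [R3 at 1.1]
7. k(k(0, a), a)  →  k(0, a)   [R3 at 1]
8. k(0, a)  →  0   [R3 at ε]

Reduce t₂ = k(k(k(k(0, a), a), a), a):
1. k(k(k(k(0, a), a), a), a)  →  k(k(k(0, a), a), a)   [R3 at 1.1.1]
2. k(k(k(0, a), a), a)  →  k(k(0, a), a)   [R3 at 1.1]
3. k(k(0, a), a)  →  k(0, a)   [R3 at 1]
4. k(0, a)  →  0   [R3 at ε]

yes — NF(t₁) = 0, NF(t₂) = 0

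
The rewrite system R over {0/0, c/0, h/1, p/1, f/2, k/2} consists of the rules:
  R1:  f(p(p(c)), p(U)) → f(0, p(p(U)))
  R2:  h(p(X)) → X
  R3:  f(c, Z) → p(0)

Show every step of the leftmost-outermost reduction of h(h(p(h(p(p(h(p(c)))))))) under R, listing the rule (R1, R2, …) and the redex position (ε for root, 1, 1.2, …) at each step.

c

1. h(h(p(h(p(p(h(p(c))))))))  →  h(h(p(p(h(p(c))))))   [R2 at 1]
2. h(h(p(p(h(p(c))))))  →  h(p(h(p(c))))   [R2 at 1]
3. h(p(h(p(c))))  →  h(p(c))   [R2 at ε]
4. h(p(c))  →  c   [R2 at ε]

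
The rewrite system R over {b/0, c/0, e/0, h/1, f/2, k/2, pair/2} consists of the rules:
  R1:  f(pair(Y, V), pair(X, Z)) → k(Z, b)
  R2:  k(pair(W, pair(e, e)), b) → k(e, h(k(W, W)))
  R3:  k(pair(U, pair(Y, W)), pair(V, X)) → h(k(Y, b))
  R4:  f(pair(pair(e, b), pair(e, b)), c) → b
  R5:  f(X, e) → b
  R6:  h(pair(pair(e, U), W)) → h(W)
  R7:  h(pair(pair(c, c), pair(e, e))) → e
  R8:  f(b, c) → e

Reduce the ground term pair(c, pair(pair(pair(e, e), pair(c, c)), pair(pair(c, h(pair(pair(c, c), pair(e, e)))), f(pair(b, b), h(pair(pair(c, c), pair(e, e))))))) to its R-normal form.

pair(c, pair(pair(pair(e, e), pair(c, c)), pair(pair(c, e), b)))

1. pair(c, pair(pair(pair(e, e), pair(c, c)), pair(pair(c, h(pair(pair(c, c), pair(e, e)))), f(pair(b, b), h(pair(pair(c, c), pair(e, e)))))))  →  pair(c, pair(pair(pair(e, e), pair(c, c)), pair(pair(c, e), f(pair(b, b), h(pair(pair(c, c), pair(e, e)))))))   [R7 at 2.2.1.2]
2. pair(c, pair(pair(pair(e, e), pair(c, c)), pair(pair(c, e), f(pair(b, b), h(pair(pair(c, c), pair(e, e)))))))  →  pair(c, pair(pair(pair(e, e), pair(c, c)), pair(pair(c, e), f(pair(b, b), e))))   [R7 at 2.2.2.2]
3. pair(c, pair(pair(pair(e, e), pair(c, c)), pair(pair(c, e), f(pair(b, b), e))))  →  pair(c, pair(pair(pair(e, e), pair(c, c)), pair(pair(c, e), b)))   [R5 at 2.2.2]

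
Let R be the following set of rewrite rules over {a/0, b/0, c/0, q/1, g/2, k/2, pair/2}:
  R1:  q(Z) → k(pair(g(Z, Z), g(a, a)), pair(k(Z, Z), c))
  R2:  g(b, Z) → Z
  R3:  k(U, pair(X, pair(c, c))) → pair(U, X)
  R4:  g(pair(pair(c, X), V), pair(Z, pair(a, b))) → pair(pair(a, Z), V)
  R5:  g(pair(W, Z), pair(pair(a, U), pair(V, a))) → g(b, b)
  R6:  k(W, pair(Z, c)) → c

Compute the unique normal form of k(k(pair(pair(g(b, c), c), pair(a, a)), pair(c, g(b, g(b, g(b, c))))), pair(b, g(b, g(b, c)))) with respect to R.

1. k(k(pair(pair(g(b, c), c), pair(a, a)), pair(c, g(b, g(b, g(b, c))))), pair(b, g(b, g(b, c))))  →  k(k(pair(pair(c, c), pair(a, a)), pair(c, g(b, g(b, g(b, c))))), pair(b, g(b, g(b, c))))   [R2 at 1.1.1.1]
2. k(k(pair(pair(c, c), pair(a, a)), pair(c, g(b, g(b, g(b, c))))), pair(b, g(b, g(b, c))))  →  k(k(pair(pair(c, c), pair(a, a)), pair(c, g(b, g(b, c)))), pair(b, g(b, g(b, c))))   [R2 at 1.2.2]
3. k(k(pair(pair(c, c), pair(a, a)), pair(c, g(b, g(b, c)))), pair(b, g(b, g(b, c))))  →  k(k(pair(pair(c, c), pair(a, a)), pair(c, g(b, c))), pair(b, g(b, g(b, c))))   [R2 at 1.2.2]
4. k(k(pair(pair(c, c), pair(a, a)), pair(c, g(b, c))), pair(b, g(b, g(b, c))))  →  k(k(pair(pair(c, c), pair(a, a)), pair(c, c)), pair(b, g(b, g(b, c))))   [R2 at 1.2.2]
5. k(k(pair(pair(c, c), pair(a, a)), pair(c, c)), pair(b, g(b, g(b, c))))  →  k(c, pair(b, g(b, g(b, c))))   [R6 at 1]
6. k(c, pair(b, g(b, g(b, c))))  →  k(c, pair(b, g(b, c)))   [R2 at 2.2]
7. k(c, pair(b, g(b, c)))  →  k(c, pair(b, c))   [R2 at 2.2]
8. k(c, pair(b, c))  →  c   [R6 at ε]

c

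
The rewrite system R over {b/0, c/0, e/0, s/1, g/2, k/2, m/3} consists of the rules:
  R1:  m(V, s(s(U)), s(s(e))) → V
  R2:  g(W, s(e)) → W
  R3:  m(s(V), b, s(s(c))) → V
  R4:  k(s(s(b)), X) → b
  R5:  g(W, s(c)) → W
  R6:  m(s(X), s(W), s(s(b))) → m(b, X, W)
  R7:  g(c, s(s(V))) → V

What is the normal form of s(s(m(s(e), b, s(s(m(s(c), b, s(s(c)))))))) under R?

1. s(s(m(s(e), b, s(s(m(s(c), b, s(s(c))))))))  →  s(s(m(s(e), b, s(s(c)))))   [R3 at 1.1.3.1.1]
2. s(s(m(s(e), b, s(s(c)))))  →  s(s(e))   [R3 at 1.1]

s(s(e))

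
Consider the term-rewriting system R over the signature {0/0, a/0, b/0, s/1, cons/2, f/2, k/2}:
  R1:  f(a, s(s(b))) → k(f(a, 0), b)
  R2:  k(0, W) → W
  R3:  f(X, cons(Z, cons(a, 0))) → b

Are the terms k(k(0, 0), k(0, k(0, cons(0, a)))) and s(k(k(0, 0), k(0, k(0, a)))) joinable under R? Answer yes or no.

no — NF(t₁) = cons(0, a), NF(t₂) = s(a)

Reduce t₁ = k(k(0, 0), k(0, k(0, cons(0, a)))):
1. k(k(0, 0), k(0, k(0, cons(0, a))))  →  k(0, k(0, k(0, cons(0, a))))   [R2 at 1]
2. k(0, k(0, k(0, cons(0, a))))  →  k(0, k(0, cons(0, a)))   [R2 at ε]
3. k(0, k(0, cons(0, a)))  →  k(0, cons(0, a))   [R2 at ε]
4. k(0, cons(0, a))  →  cons(0, a)   [R2 at ε]

Reduce t₂ = s(k(k(0, 0), k(0, k(0, a)))):
1. s(k(k(0, 0), k(0, k(0, a))))  →  s(k(0, k(0, k(0, a))))   [R2 at 1.1]
2. s(k(0, k(0, k(0, a))))  →  s(k(0, k(0, a)))   [R2 at 1]
3. s(k(0, k(0, a)))  →  s(k(0, a))   [R2 at 1]
4. s(k(0, a))  →  s(a)   [R2 at 1]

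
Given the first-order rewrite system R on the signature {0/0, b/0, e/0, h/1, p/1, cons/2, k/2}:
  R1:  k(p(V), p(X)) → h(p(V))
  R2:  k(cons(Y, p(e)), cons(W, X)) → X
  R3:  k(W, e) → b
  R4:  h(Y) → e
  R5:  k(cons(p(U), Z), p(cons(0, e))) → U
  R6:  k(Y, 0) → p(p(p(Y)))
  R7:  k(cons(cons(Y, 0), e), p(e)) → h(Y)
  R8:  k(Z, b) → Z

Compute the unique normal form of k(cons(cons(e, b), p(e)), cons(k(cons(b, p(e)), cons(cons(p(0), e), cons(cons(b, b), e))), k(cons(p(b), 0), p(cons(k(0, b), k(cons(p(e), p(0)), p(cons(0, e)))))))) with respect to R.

1. k(cons(cons(e, b), p(e)), cons(k(cons(b, p(e)), cons(cons(p(0), e), cons(cons(b, b), e))), k(cons(p(b), 0), p(cons(k(0, b), k(cons(p(e), p(0)), p(cons(0, e))))))))  →  k(cons(p(b), 0), p(cons(k(0, b), k(cons(p(e), p(0)), p(cons(0, e))))))   [R2 at ε]
2. k(cons(p(b), 0), p(cons(k(0, b), k(cons(p(e), p(0)), p(cons(0, e))))))  →  k(cons(p(b), 0), p(cons(0, k(cons(p(e), p(0)), p(cons(0, e))))))   [R8 at 2.1.1]
3. k(cons(p(b), 0), p(cons(0, k(cons(p(e), p(0)), p(cons(0, e))))))  →  k(cons(p(b), 0), p(cons(0, e)))   [R5 at 2.1.2]
4. k(cons(p(b), 0), p(cons(0, e)))  →  b   [R5 at ε]

b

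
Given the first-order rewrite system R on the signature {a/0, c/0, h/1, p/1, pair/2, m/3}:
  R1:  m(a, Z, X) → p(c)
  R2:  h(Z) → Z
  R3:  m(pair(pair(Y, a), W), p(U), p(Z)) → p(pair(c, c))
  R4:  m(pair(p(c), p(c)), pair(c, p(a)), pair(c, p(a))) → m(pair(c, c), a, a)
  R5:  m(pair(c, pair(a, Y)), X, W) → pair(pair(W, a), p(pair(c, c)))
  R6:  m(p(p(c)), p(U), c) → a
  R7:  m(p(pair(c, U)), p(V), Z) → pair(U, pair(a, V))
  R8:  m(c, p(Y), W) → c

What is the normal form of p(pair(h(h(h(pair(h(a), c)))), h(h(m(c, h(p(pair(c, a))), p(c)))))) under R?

p(pair(pair(a, c), c))

1. p(pair(h(h(h(pair(h(a), c)))), h(h(m(c, h(p(pair(c, a))), p(c))))))  →  p(pair(h(h(pair(h(a), c))), h(h(m(c, h(p(pair(c, a))), p(c))))))   [R2 at 1.1]
2. p(pair(h(h(pair(h(a), c))), h(h(m(c, h(p(pair(c, a))), p(c))))))  →  p(pair(h(pair(h(a), c)), h(h(m(c, h(p(pair(c, a))), p(c))))))   [R2 at 1.1]
3. p(pair(h(pair(h(a), c)), h(h(m(c, h(p(pair(c, a))), p(c))))))  →  p(pair(pair(h(a), c), h(h(m(c, h(p(pair(c, a))), p(c))))))   [R2 at 1.1]
4. p(pair(pair(h(a), c), h(h(m(c, h(p(pair(c, a))), p(c))))))  →  p(pair(pair(a, c), h(h(m(c, h(p(pair(c, a))), p(c))))))   [R2 at 1.1.1]
5. p(pair(pair(a, c), h(h(m(c, h(p(pair(c, a))), p(c))))))  →  p(pair(pair(a, c), h(m(c, h(p(pair(c, a))), p(c)))))   [R2 at 1.2]
6. p(pair(pair(a, c), h(m(c, h(p(pair(c, a))), p(c)))))  →  p(pair(pair(a, c), m(c, h(p(pair(c, a))), p(c))))   [R2 at 1.2]
7. p(pair(pair(a, c), m(c, h(p(pair(c, a))), p(c))))  →  p(pair(pair(a, c), m(c, p(pair(c, a)), p(c))))   [R2 at 1.2.2]
8. p(pair(pair(a, c), m(c, p(pair(c, a)), p(c))))  →  p(pair(pair(a, c), c))   [R8 at 1.2]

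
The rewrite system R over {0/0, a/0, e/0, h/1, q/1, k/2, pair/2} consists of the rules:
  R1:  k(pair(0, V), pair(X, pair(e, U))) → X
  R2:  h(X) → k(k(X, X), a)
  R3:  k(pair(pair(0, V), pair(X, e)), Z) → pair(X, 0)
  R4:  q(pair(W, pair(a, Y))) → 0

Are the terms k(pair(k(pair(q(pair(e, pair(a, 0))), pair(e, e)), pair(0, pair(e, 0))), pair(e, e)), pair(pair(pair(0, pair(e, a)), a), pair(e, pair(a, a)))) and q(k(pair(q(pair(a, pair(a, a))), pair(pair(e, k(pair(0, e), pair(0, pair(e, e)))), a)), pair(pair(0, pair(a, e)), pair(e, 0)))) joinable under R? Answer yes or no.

Reduce t₁ = k(pair(k(pair(q(pair(e, pair(a, 0))), pair(e, e)), pair(0, pair(e, 0))), pair(e, e)), pair(pair(pair(0, pair(e, a)), a), pair(e, pair(a, a)))):
1. k(pair(k(pair(q(pair(e, pair(a, 0))), pair(e, e)), pair(0, pair(e, 0))), pair(e, e)), pair(pair(pair(0, pair(e, a)), a), pair(e, pair(a, a))))  →  k(pair(k(pair(0, pair(e, e)), pair(0, pair(e, 0))), pair(e, e)), pair(pair(pair(0, pair(e, a)), a), pair(e, pair(a, a))))   [R4 at 1.1.1.1]
2. k(pair(k(pair(0, pair(e, e)), pair(0, pair(e, 0))), pair(e, e)), pair(pair(pair(0, pair(e, a)), a), pair(e, pair(a, a))))  →  k(pair(0, pair(e, e)), pair(pair(pair(0, pair(e, a)), a), pair(e, pair(a, a))))   [R1 at 1.1]
3. k(pair(0, pair(e, e)), pair(pair(pair(0, pair(e, a)), a), pair(e, pair(a, a))))  →  pair(pair(0, pair(e, a)), a)   [R1 at ε]

Reduce t₂ = q(k(pair(q(pair(a, pair(a, a))), pair(pair(e, k(pair(0, e), pair(0, pair(e, e)))), a)), pair(pair(0, pair(a, e)), pair(e, 0)))):
1. q(k(pair(q(pair(a, pair(a, a))), pair(pair(e, k(pair(0, e), pair(0, pair(e, e)))), a)), pair(pair(0, pair(a, e)), pair(e, 0))))  →  q(k(pair(0, pair(pair(e, k(pair(0, e), pair(0, pair(e, e)))), a)), pair(pair(0, pair(a, e)), pair(e, 0))))   [R4 at 1.1.1]
2. q(k(pair(0, pair(pair(e, k(pair(0, e), pair(0, pair(e, e)))), a)), pair(pair(0, pair(a, e)), pair(e, 0))))  →  q(pair(0, pair(a, e)))   [R1 at 1]
3. q(pair(0, pair(a, e)))  →  0   [R4 at ε]

no — NF(t₁) = pair(pair(0, pair(e, a)), a), NF(t₂) = 0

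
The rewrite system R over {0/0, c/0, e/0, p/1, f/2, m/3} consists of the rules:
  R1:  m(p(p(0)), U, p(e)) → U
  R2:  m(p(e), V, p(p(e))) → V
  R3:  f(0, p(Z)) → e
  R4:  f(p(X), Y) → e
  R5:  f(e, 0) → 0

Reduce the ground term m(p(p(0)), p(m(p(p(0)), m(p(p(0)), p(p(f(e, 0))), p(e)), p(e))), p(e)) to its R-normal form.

p(p(p(0)))

1. m(p(p(0)), p(m(p(p(0)), m(p(p(0)), p(p(f(e, 0))), p(e)), p(e))), p(e))  →  p(m(p(p(0)), m(p(p(0)), p(p(f(e, 0))), p(e)), p(e)))   [R1 at ε]
2. p(m(p(p(0)), m(p(p(0)), p(p(f(e, 0))), p(e)), p(e)))  →  p(m(p(p(0)), p(p(f(e, 0))), p(e)))   [R1 at 1]
3. p(m(p(p(0)), p(p(f(e, 0))), p(e)))  →  p(p(p(f(e, 0))))   [R1 at 1]
4. p(p(p(f(e, 0))))  →  p(p(p(0)))   [R5 at 1.1.1]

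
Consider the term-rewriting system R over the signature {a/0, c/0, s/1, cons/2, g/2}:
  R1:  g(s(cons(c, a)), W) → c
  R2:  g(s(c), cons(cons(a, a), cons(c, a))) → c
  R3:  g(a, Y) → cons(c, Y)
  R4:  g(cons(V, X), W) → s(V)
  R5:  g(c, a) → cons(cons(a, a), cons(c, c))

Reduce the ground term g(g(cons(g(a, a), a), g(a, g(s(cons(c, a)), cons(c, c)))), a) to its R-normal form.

1. g(g(cons(g(a, a), a), g(a, g(s(cons(c, a)), cons(c, c)))), a)  →  g(s(g(a, a)), a)   [R4 at 1]
2. g(s(g(a, a)), a)  →  g(s(cons(c, a)), a)   [R3 at 1.1]
3. g(s(cons(c, a)), a)  →  c   [R1 at ε]

c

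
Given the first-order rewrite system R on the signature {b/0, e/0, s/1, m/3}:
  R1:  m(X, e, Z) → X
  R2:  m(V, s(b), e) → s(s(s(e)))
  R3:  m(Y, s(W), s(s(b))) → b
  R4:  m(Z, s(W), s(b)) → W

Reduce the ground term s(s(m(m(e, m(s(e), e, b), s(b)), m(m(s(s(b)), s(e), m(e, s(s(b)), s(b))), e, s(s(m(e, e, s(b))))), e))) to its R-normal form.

s(s(e))

1. s(s(m(m(e, m(s(e), e, b), s(b)), m(m(s(s(b)), s(e), m(e, s(s(b)), s(b))), e, s(s(m(e, e, s(b))))), e)))  →  s(s(m(m(e, s(e), s(b)), m(m(s(s(b)), s(e), m(e, s(s(b)), s(b))), e, s(s(m(e, e, s(b))))), e)))   [R1 at 1.1.1.2]
2. s(s(m(m(e, s(e), s(b)), m(m(s(s(b)), s(e), m(e, s(s(b)), s(b))), e, s(s(m(e, e, s(b))))), e)))  →  s(s(m(e, m(m(s(s(b)), s(e), m(e, s(s(b)), s(b))), e, s(s(m(e, e, s(b))))), e)))   [R4 at 1.1.1]
3. s(s(m(e, m(m(s(s(b)), s(e), m(e, s(s(b)), s(b))), e, s(s(m(e, e, s(b))))), e)))  →  s(s(m(e, m(s(s(b)), s(e), m(e, s(s(b)), s(b))), e)))   [R1 at 1.1.2]
4. s(s(m(e, m(s(s(b)), s(e), m(e, s(s(b)), s(b))), e)))  →  s(s(m(e, m(s(s(b)), s(e), s(b)), e)))   [R4 at 1.1.2.3]
5. s(s(m(e, m(s(s(b)), s(e), s(b)), e)))  →  s(s(m(e, e, e)))   [R4 at 1.1.2]
6. s(s(m(e, e, e)))  →  s(s(e))   [R1 at 1.1]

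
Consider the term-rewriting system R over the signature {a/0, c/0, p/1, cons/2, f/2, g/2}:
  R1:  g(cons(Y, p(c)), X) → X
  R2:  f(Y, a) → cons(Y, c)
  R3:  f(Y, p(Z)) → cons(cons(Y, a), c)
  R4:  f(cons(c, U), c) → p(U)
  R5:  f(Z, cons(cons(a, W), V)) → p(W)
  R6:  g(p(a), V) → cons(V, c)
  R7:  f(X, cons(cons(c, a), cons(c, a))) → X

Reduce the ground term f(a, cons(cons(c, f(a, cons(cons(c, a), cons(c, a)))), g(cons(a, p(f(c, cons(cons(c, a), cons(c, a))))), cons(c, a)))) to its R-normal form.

a

1. f(a, cons(cons(c, f(a, cons(cons(c, a), cons(c, a)))), g(cons(a, p(f(c, cons(cons(c, a), cons(c, a))))), cons(c, a))))  →  f(a, cons(cons(c, a), g(cons(a, p(f(c, cons(cons(c, a), cons(c, a))))), cons(c, a))))   [R7 at 2.1.2]
2. f(a, cons(cons(c, a), g(cons(a, p(f(c, cons(cons(c, a), cons(c, a))))), cons(c, a))))  →  f(a, cons(cons(c, a), g(cons(a, p(c)), cons(c, a))))   [R7 at 2.2.1.2.1]
3. f(a, cons(cons(c, a), g(cons(a, p(c)), cons(c, a))))  →  f(a, cons(cons(c, a), cons(c, a)))   [R1 at 2.2]
4. f(a, cons(cons(c, a), cons(c, a)))  →  a   [R7 at ε]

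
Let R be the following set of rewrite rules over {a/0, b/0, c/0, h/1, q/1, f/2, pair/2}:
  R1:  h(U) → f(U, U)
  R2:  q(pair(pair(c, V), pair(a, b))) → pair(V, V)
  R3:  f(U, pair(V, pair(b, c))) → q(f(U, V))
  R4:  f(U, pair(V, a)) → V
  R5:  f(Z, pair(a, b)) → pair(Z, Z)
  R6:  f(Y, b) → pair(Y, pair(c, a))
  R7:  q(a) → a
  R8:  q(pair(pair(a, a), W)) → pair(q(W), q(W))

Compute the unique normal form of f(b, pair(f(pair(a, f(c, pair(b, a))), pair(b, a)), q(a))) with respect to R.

1. f(b, pair(f(pair(a, f(c, pair(b, a))), pair(b, a)), q(a)))  →  f(b, pair(b, q(a)))   [R4 at 2.1]
2. f(b, pair(b, q(a)))  →  f(b, pair(b, a))   [R7 at 2.2]
3. f(b, pair(b, a))  →  b   [R4 at ε]

b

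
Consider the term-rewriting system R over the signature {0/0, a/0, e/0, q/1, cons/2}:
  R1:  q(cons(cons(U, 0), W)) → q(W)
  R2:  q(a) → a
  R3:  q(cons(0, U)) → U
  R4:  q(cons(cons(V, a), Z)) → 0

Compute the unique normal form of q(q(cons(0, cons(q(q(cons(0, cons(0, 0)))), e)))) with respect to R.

1. q(q(cons(0, cons(q(q(cons(0, cons(0, 0)))), e))))  →  q(cons(q(q(cons(0, cons(0, 0)))), e))   [R3 at 1]
2. q(cons(q(q(cons(0, cons(0, 0)))), e))  →  q(cons(q(cons(0, 0)), e))   [R3 at 1.1.1]
3. q(cons(q(cons(0, 0)), e))  →  q(cons(0, e))   [R3 at 1.1]
4. q(cons(0, e))  →  e   [R3 at ε]

e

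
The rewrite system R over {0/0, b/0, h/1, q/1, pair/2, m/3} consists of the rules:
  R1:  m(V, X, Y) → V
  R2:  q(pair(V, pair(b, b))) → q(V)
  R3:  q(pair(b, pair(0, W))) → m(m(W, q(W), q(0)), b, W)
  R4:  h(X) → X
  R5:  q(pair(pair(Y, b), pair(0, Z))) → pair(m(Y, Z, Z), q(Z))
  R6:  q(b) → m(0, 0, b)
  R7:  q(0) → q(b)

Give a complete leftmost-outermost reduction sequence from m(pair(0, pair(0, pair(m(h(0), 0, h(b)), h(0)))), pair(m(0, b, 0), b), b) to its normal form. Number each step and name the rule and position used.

pair(0, pair(0, pair(0, 0)))

1. m(pair(0, pair(0, pair(m(h(0), 0, h(b)), h(0)))), pair(m(0, b, 0), b), b)  →  pair(0, pair(0, pair(m(h(0), 0, h(b)), h(0))))   [R1 at ε]
2. pair(0, pair(0, pair(m(h(0), 0, h(b)), h(0))))  →  pair(0, pair(0, pair(h(0), h(0))))   [R1 at 2.2.1]
3. pair(0, pair(0, pair(h(0), h(0))))  →  pair(0, pair(0, pair(0, h(0))))   [R4 at 2.2.1]
4. pair(0, pair(0, pair(0, h(0))))  →  pair(0, pair(0, pair(0, 0)))   [R4 at 2.2.2]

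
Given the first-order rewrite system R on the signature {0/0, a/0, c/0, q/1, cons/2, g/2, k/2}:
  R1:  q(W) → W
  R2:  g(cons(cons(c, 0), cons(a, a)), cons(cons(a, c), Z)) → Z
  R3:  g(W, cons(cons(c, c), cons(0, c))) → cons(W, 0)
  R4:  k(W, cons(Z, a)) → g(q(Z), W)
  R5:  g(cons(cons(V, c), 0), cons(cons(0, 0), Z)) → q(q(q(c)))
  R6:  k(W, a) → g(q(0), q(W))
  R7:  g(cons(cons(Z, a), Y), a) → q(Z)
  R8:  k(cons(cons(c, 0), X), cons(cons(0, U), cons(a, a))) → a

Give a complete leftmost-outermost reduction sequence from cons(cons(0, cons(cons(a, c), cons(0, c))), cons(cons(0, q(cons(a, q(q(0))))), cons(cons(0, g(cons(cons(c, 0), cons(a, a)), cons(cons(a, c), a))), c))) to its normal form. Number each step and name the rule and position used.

cons(cons(0, cons(cons(a, c), cons(0, c))), cons(cons(0, cons(a, 0)), cons(cons(0, a), c)))

1. cons(cons(0, cons(cons(a, c), cons(0, c))), cons(cons(0, q(cons(a, q(q(0))))), cons(cons(0, g(cons(cons(c, 0), cons(a, a)), cons(cons(a, c), a))), c)))  →  cons(cons(0, cons(cons(a, c), cons(0, c))), cons(cons(0, cons(a, q(q(0)))), cons(cons(0, g(cons(cons(c, 0), cons(a, a)), cons(cons(a, c), a))), c)))   [R1 at 2.1.2]
2. cons(cons(0, cons(cons(a, c), cons(0, c))), cons(cons(0, cons(a, q(q(0)))), cons(cons(0, g(cons(cons(c, 0), cons(a, a)), cons(cons(a, c), a))), c)))  →  cons(cons(0, cons(cons(a, c), cons(0, c))), cons(cons(0, cons(a, q(0))), cons(cons(0, g(cons(cons(c, 0), cons(a, a)), cons(cons(a, c), a))), c)))   [R1 at 2.1.2.2]
3. cons(cons(0, cons(cons(a, c), cons(0, c))), cons(cons(0, cons(a, q(0))), cons(cons(0, g(cons(cons(c, 0), cons(a, a)), cons(cons(a, c), a))), c)))  →  cons(cons(0, cons(cons(a, c), cons(0, c))), cons(cons(0, cons(a, 0)), cons(cons(0, g(cons(cons(c, 0), cons(a, a)), cons(cons(a, c), a))), c)))   [R1 at 2.1.2.2]
4. cons(cons(0, cons(cons(a, c), cons(0, c))), cons(cons(0, cons(a, 0)), cons(cons(0, g(cons(cons(c, 0), cons(a, a)), cons(cons(a, c), a))), c)))  →  cons(cons(0, cons(cons(a, c), cons(0, c))), cons(cons(0, cons(a, 0)), cons(cons(0, a), c)))   [R2 at 2.2.1.2]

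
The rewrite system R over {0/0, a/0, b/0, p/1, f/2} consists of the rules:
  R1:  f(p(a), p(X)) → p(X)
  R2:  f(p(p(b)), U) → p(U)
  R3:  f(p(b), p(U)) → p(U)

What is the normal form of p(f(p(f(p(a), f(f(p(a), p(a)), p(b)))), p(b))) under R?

1. p(f(p(f(p(a), f(f(p(a), p(a)), p(b)))), p(b)))  →  p(f(p(f(p(a), f(p(a), p(b)))), p(b)))   [R1 at 1.1.1.2.1]
2. p(f(p(f(p(a), f(p(a), p(b)))), p(b)))  →  p(f(p(f(p(a), p(b))), p(b)))   [R1 at 1.1.1.2]
3. p(f(p(f(p(a), p(b))), p(b)))  →  p(f(p(p(b)), p(b)))   [R1 at 1.1.1]
4. p(f(p(p(b)), p(b)))  →  p(p(p(b)))   [R2 at 1]

p(p(p(b)))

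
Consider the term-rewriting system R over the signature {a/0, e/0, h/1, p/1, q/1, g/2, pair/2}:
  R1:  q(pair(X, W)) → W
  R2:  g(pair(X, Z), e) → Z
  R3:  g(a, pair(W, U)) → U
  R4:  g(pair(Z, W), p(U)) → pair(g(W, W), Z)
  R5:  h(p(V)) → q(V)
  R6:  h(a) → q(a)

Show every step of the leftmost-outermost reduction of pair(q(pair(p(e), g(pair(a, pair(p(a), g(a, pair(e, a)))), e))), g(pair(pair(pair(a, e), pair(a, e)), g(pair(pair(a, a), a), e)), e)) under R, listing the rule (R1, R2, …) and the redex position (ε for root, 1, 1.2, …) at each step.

pair(pair(p(a), a), a)

1. pair(q(pair(p(e), g(pair(a, pair(p(a), g(a, pair(e, a)))), e))), g(pair(pair(pair(a, e), pair(a, e)), g(pair(pair(a, a), a), e)), e))  →  pair(g(pair(a, pair(p(a), g(a, pair(e, a)))), e), g(pair(pair(pair(a, e), pair(a, e)), g(pair(pair(a, a), a), e)), e))   [R1 at 1]
2. pair(g(pair(a, pair(p(a), g(a, pair(e, a)))), e), g(pair(pair(pair(a, e), pair(a, e)), g(pair(pair(a, a), a), e)), e))  →  pair(pair(p(a), g(a, pair(e, a))), g(pair(pair(pair(a, e), pair(a, e)), g(pair(pair(a, a), a), e)), e))   [R2 at 1]
3. pair(pair(p(a), g(a, pair(e, a))), g(pair(pair(pair(a, e), pair(a, e)), g(pair(pair(a, a), a), e)), e))  →  pair(pair(p(a), a), g(pair(pair(pair(a, e), pair(a, e)), g(pair(pair(a, a), a), e)), e))   [R3 at 1.2]
4. pair(pair(p(a), a), g(pair(pair(pair(a, e), pair(a, e)), g(pair(pair(a, a), a), e)), e))  →  pair(pair(p(a), a), g(pair(pair(a, a), a), e))   [R2 at 2]
5. pair(pair(p(a), a), g(pair(pair(a, a), a), e))  →  pair(pair(p(a), a), a)   [R2 at 2]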